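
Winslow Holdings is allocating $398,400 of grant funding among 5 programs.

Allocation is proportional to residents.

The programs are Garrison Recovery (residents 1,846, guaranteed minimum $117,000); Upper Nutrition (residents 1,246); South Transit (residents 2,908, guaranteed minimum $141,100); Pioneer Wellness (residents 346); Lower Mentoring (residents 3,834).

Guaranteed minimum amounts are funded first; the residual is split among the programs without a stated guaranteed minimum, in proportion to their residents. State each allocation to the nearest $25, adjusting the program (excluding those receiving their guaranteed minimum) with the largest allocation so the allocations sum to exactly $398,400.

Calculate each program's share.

Garrison Recovery: $117,000 · Upper Nutrition: $32,225 · South Transit: $141,100 · Pioneer Wellness: $8,950 · Lower Mentoring: $99,125

Fund the minimums — Garrison Recovery $117,000; South Transit $141,100. Remaining pool $140,300.
Remaining pool split over remaining residents 5,426: Upper Nutrition 32,217.80 → $32,225; Pioneer Wellness 8,946.52 → $8,950; Lower Mentoring 99,135.68 → $99,125.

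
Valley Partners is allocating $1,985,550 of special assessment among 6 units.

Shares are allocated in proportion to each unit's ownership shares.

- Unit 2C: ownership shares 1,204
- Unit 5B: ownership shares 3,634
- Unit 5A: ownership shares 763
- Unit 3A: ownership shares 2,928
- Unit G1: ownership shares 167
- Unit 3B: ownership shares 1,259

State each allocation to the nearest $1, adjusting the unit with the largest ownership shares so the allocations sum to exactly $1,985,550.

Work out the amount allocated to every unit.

Combined ownership shares = 9,955.
Proportional shares: Unit 2C 1,204/9,955 × $1,985,550 = 240,140.85; Unit 5B 3,634/9,955 × $1,985,550 = 724,810.52; Unit 5A 763/9,955 × $1,985,550 = 152,182.29; Unit 3A 2,928/9,955 × $1,985,550 = 583,997.03; Unit G1 167/9,955 × $1,985,550 = 33,308.57; Unit 3B 1,259/9,955 × $1,985,550 = 251,110.74.
After rounding ($1): Unit 2C $240,141; Unit 5B $724,811; Unit 5A $152,182; Unit 3A $583,997; Unit G1 $33,309; Unit 3B $251,111. Sum = $1,985,551.
Difference $1,985,550 − $1,985,551 = −$1 applied to largest ownership shares (Unit 5B): Unit 5B becomes $724,810.

Unit 2C: $240,141 | Unit 5B: $724,810 | Unit 5A: $152,182 | Unit 3A: $583,997 | Unit G1: $33,309 | Unit 3B: $251,111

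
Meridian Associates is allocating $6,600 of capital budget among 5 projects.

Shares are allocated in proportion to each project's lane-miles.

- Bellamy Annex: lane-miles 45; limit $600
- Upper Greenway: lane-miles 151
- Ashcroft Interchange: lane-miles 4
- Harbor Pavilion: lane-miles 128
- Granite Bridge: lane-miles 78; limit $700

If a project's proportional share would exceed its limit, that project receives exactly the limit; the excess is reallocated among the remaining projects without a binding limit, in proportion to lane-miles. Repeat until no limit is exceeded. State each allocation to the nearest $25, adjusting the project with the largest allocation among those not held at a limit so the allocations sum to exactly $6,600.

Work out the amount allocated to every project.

Bellamy Annex: $600; Upper Greenway: $2,825; Ashcroft Interchange: $75; Harbor Pavilion: $2,400; Granite Bridge: $700

Lane-miles total: 406.
Pro-rata shares before constraints: Bellamy Annex 731.53; Upper Greenway 2,454.68; Ashcroft Interchange 65.02; Harbor Pavilion 2,080.79; Granite Bridge 1,267.98.
Held at cap: Bellamy Annex ($600), Granite Bridge ($700); remaining pool $5,300 reallocated over remaining lane-miles 283.
Redistributed shares: Upper Greenway 2,827.92 → $2,825; Ashcroft Interchange 74.91 → $75; Harbor Pavilion 2,397.17 → $2,400.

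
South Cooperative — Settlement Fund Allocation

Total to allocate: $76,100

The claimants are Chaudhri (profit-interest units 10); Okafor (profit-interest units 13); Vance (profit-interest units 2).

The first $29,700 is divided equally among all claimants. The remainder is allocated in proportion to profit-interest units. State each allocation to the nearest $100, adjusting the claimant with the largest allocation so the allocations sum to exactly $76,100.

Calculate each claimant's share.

Chaudhri: $28,500; Okafor: $34,000; Vance: $13,600

First tranche $29,700 split equally: $9,900 each.
Remainder $46,400 by profit-interest units (total 25): Chaudhri 18,560.00 → $18,600; Okafor 24,128.00 → $24,100; Vance 3,712.00 → $3,700.
Totals: Chaudhri $9,900 + $18,600 = $28,500; Okafor $9,900 + $24,100 = $34,000; Vance $9,900 + $3,700 = $13,600.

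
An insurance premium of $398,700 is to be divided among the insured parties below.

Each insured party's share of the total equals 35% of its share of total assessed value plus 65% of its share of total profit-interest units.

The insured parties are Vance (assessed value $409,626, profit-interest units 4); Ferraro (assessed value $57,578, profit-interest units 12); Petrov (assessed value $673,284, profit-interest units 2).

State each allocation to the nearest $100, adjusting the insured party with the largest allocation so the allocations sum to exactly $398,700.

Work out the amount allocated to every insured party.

Vance: $107,700 · Ferraro: $179,800 · Petrov: $111,200

Totals — assessed value 1,140,488, profit-interest units 18.
Combined weights (35% assessed value + 65% profit-interest units): Vance 0.2702; Ferraro 0.4510; Petrov 0.2788.
Raw shares: Vance 107,710.00; Ferraro 179,814.99; Petrov 111,175.01.
After rounding ($100): Vance $107,700; Ferraro $179,800; Petrov $111,200. Sum = $398,700.
Rounded total matches; no reconciliation needed.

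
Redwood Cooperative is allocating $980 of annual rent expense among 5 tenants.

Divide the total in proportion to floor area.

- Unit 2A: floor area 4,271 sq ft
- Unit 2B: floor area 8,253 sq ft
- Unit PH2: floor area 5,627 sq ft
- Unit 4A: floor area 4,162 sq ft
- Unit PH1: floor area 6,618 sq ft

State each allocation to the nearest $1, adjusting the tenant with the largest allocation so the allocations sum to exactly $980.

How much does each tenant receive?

Unit 2A: $145; Unit 2B: $279; Unit PH2: $191; Unit 4A: $141; Unit PH1: $224

Combined floor area = 28,931.
Proportional shares: Unit 2A 4,271/28,931 × $980 = 144.67; Unit 2B 8,253/28,931 × $980 = 279.56; Unit PH2 5,627/28,931 × $980 = 190.61; Unit 4A 4,162/28,931 × $980 = 140.98; Unit PH1 6,618/28,931 × $980 = 224.18.
At nearest $1: Unit 2A $145; Unit 2B $280; Unit PH2 $191; Unit 4A $141; Unit PH1 $224. Sum = $981.
Difference $980 − $981 = −$1 applied to largest allocation (Unit 2B): Unit 2B becomes $279.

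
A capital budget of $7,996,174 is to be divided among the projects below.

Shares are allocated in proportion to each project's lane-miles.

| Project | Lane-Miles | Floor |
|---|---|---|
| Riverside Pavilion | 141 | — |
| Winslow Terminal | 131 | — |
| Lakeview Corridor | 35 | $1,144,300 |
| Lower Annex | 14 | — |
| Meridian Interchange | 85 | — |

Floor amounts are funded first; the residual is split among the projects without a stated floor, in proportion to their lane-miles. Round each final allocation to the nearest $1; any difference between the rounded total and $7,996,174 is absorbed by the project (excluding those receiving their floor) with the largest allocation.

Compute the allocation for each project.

Fund the minimums — Lakeview Corridor $1,144,300. Balance $6,851,874.
Balance split over remaining lane-miles 371: Riverside Pavilion 2,604,081.49 → $2,604,081; Winslow Terminal 2,419,394.86 → $2,419,395; Lower Annex 258,561.28 → $258,561; Meridian Interchange 1,569,836.36 → $1,569,836.
Rounding difference +$1 applied to Riverside Pavilion → $2,604,082.

Riverside Pavilion: $2,604,082 | Winslow Terminal: $2,419,395 | Lakeview Corridor: $1,144,300 | Lower Annex: $258,561 | Meridian Interchange: $1,569,836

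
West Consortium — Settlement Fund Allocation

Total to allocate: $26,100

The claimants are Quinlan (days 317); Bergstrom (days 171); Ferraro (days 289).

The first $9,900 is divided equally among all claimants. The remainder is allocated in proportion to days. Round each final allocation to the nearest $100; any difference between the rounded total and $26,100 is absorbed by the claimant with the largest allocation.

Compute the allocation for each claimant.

Quinlan: $9,900; Bergstrom: $6,900; Ferraro: $9,300

First tranche $9,900 split equally: $3,300 each.
Remainder $16,200 by days (total 777): Quinlan 6,609.27 → $6,600; Bergstrom 3,565.25 → $3,600; Ferraro 6,025.48 → $6,000.
Totals: Quinlan $3,300 + $6,600 = $9,900; Bergstrom $3,300 + $3,600 = $6,900; Ferraro $3,300 + $6,000 = $9,300.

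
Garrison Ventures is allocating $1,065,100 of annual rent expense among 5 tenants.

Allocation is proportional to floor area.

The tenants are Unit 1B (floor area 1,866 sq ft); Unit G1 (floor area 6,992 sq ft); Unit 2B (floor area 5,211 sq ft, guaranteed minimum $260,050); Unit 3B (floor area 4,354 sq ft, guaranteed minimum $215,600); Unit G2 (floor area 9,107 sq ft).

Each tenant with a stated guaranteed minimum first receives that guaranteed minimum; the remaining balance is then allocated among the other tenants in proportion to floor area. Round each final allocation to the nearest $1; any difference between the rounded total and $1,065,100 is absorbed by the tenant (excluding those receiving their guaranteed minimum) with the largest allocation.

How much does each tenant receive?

Unit 1B: $61,225; Unit G1: $229,415; Unit 2B: $260,050; Unit 3B: $215,600; Unit G2: $298,810

Minimums first: Unit 2B $260,050; Unit 3B $215,600. Balance $589,450.
Balance split over remaining floor area 17,965: Unit 1B 61,225.37 → $61,225; Unit G1 229,414.66 → $229,415; Unit G2 298,809.97 → $298,810.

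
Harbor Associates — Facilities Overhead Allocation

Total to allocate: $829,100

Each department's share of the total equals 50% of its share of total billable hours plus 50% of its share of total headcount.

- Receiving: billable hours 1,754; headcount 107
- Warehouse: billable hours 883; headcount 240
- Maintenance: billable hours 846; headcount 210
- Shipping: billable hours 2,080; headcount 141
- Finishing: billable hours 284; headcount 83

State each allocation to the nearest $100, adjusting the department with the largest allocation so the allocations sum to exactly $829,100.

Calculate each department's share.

Totals — billable hours 5,847, headcount 781.
Combined weights (50% billable hours + 50% headcount): Receiving 0.2185; Warehouse 0.2292; Maintenance 0.2068; Shipping 0.2681; Finishing 0.0774.
Raw shares: Receiving 181,152.85; Warehouse 189,994.88; Maintenance 171,447.78; Shipping 222,313.12; Finishing 64,191.38.
At nearest $100: Receiving $181,200; Warehouse $190,000; Maintenance $171,400; Shipping $222,300; Finishing $64,200. Sum = $829,100.
Rounded total matches; no reconciliation needed.

Receiving: $181,200 | Warehouse: $190,000 | Maintenance: $171,400 | Shipping: $222,300 | Finishing: $64,200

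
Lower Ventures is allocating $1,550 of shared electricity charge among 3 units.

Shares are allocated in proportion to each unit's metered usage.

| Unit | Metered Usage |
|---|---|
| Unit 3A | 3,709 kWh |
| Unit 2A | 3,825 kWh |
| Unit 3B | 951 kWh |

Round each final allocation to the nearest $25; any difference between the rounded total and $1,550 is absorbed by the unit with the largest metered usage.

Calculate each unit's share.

Metered usage total: 3,709 + 3,825 + 951 = 8,485.
Unrounded shares: Unit 3A 677.54; Unit 2A 698.73; Unit 3B 173.72.
After rounding ($25): Unit 3A $675; Unit 2A $700; Unit 3B $175. Sum = $1,550.
Sum already equals the total — no adjustment.

Unit 3A: $675 | Unit 2A: $700 | Unit 3B: $175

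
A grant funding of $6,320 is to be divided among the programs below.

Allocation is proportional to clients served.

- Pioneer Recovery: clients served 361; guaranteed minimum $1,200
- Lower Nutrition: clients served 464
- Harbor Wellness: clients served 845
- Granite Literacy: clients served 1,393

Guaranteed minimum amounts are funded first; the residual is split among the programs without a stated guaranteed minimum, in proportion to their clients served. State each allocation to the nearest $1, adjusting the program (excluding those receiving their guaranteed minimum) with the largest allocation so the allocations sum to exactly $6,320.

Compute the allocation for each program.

Pioneer Recovery: $1,200 | Lower Nutrition: $879 | Harbor Wellness: $1,601 | Granite Literacy: $2,640

Guaranteed amounts: Pioneer Recovery $1,200. Balance $5,120.
Balance split over remaining clients served 2,702: Lower Nutrition 879.23 → $879; Harbor Wellness 1,601.18 → $1,601; Granite Literacy 2,639.59 → $2,640.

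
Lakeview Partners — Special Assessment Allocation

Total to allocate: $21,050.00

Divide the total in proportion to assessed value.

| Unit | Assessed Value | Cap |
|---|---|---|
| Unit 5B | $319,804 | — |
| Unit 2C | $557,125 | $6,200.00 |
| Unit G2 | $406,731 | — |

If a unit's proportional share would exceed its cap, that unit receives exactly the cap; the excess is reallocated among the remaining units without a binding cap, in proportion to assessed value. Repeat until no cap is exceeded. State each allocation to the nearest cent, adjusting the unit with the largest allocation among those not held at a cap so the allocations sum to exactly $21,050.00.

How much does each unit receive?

Unit 5B: $6,536.63 | Unit 2C: $6,200.00 | Unit G2: $8,313.37

Assessed value total: 1,283,660.
Pro-rata shares before constraints: Unit 5B 5,244.2814; Unit 2C 9,135.9716; Unit G2 6,669.7471.
Capped: Unit 2C ($6,200.00); residual $14,850.00 reallocated over remaining assessed value 726,535.
Shares after redistribution: Unit 5B 6,536.6285 → $6,536.63; Unit G2 8,313.3715 → $8,313.37.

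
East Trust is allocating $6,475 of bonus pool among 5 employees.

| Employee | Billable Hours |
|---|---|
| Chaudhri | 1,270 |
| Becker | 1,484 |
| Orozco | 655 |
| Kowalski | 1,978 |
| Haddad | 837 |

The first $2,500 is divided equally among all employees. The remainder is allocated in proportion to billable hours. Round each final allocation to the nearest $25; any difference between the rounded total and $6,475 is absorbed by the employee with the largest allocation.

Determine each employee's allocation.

Chaudhri: $1,300; Becker: $1,450; Orozco: $925; Kowalski: $1,775; Haddad: $1,025

$2,500 shared equally gives $500 per employee.
Remainder $3,975 by billable hours (total 6,224): Chaudhri 811.09 → $800; Becker 947.77 → $950; Orozco 418.32 → $425; Kowalski 1,263.26 → $1,275; Haddad 534.56 → $525.
Totals: Chaudhri $500 + $800 = $1,300; Becker $500 + $950 = $1,450; Orozco $500 + $425 = $925; Kowalski $500 + $1,275 = $1,775; Haddad $500 + $525 = $1,025.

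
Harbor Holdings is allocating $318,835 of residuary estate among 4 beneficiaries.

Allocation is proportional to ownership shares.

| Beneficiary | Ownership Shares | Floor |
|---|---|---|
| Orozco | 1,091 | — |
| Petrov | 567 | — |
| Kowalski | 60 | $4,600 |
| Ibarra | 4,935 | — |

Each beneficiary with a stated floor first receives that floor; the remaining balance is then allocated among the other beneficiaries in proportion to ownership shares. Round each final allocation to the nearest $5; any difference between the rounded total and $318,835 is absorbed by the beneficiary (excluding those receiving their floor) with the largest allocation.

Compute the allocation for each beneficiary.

Fund the minimums — Kowalski $4,600. Balance $314,235.
Balance split over remaining ownership shares 6,593: Orozco 51,999.15 → $52,000; Petrov 27,024.31 → $27,025; Ibarra 235,211.55 → $235,210.

Orozco: $52,000 · Petrov: $27,025 · Kowalski: $4,600 · Ibarra: $235,210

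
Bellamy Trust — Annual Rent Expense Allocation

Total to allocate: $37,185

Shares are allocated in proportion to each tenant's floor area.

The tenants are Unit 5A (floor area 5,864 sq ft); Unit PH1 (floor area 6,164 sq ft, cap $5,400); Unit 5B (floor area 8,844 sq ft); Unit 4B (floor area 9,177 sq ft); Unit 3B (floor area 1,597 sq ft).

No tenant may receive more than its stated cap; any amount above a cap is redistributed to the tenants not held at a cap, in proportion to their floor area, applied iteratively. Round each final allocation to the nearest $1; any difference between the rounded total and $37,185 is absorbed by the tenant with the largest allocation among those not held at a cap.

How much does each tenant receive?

Unit 5A: $7,314 · Unit PH1: $5,400 · Unit 5B: $11,032 · Unit 4B: $11,447 · Unit 3B: $1,992

Sum of floor area: 31,646.
Proportional shares (ignoring caps): Unit 5A 6,890.38; Unit PH1 7,242.89; Unit 5B 10,391.97; Unit 4B 10,783.25; Unit 3B 1,876.52.
Held at cap: Unit PH1 ($5,400); residual $31,785 reallocated over remaining floor area 25,482.
Remaining shares: Unit 5A 7,314.47 → $7,314; Unit 5B 11,031.57 → $11,032; Unit 4B 11,446.94 → $11,447; Unit 3B 1,992.02 → $1,992.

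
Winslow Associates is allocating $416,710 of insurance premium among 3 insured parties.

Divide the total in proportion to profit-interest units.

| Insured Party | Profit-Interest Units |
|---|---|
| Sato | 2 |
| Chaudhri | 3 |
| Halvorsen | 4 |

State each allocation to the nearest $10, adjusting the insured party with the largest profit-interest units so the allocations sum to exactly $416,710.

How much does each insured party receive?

Combined profit-interest units = 2 + 3 + 4 = 9.
Raw shares: Sato 92,602.22; Chaudhri 138,903.33; Halvorsen 185,204.44.
Rounded to nearest $10: Sato $92,600; Chaudhri $138,900; Halvorsen $185,200. Sum = $416,700.
Difference $416,710 − $416,700 = +$10 applied to largest profit-interest units (Halvorsen): Halvorsen becomes $185,210.

Sato: $92,600 | Chaudhri: $138,900 | Halvorsen: $185,210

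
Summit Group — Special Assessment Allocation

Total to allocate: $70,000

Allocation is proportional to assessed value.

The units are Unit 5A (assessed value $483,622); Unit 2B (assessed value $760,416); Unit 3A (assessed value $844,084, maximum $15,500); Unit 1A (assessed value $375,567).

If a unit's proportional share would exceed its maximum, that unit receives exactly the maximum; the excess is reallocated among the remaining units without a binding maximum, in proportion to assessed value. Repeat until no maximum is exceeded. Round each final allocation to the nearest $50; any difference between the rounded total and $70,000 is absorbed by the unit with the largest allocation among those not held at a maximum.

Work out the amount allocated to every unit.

Unit 5A: $16,250 | Unit 2B: $25,600 | Unit 3A: $15,500 | Unit 1A: $12,650

Combined assessed value = 2,463,689.
Pro-rata shares before constraints: Unit 5A 13,741.00; Unit 2B 21,605.45; Unit 3A 23,982.69; Unit 1A 10,670.86.
Cap binds for Unit 3A ($15,500); balance $54,500 reallocated over remaining assessed value 1,619,605.
Remaining shares: Unit 5A 16,273.97 → $16,250; Unit 2B 25,588.14 → $25,600; Unit 1A 12,637.90 → $12,650.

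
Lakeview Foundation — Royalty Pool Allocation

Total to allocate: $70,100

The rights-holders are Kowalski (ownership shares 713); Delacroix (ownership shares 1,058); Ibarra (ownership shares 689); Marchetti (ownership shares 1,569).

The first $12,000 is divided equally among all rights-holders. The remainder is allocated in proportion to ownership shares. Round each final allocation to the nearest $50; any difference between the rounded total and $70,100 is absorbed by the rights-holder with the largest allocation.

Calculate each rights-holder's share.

Equal tier: $12,000 ÷ 4 = $3,000 apiece.
Remainder $58,100 by ownership shares (total 4,029): Kowalski 10,281.78 → $10,300; Delacroix 15,256.84 → $15,250; Ibarra 9,935.69 → $9,950; Marchetti 22,625.69 → $22,650.
Rounding difference −$50 on remainder applied to Marchetti.
Totals: Kowalski $3,000 + $10,300 = $13,300; Delacroix $3,000 + $15,250 = $18,250; Ibarra $3,000 + $9,950 = $12,950; Marchetti $3,000 + $22,600 = $25,600.

Kowalski: $13,300; Delacroix: $18,250; Ibarra: $12,950; Marchetti: $25,600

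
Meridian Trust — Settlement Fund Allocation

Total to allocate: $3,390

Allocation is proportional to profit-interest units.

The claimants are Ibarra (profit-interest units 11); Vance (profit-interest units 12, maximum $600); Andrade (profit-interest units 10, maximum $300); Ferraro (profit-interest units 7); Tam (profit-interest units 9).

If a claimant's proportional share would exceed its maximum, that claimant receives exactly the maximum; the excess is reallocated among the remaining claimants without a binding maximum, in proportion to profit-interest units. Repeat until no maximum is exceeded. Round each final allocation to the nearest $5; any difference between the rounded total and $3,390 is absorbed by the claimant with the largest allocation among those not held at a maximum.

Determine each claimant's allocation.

Ibarra: $1,015 · Vance: $600 · Andrade: $300 · Ferraro: $645 · Tam: $830

Profit-interest units total: 49.
Pro-rata shares before constraints: Ibarra 761.02; Vance 830.20; Andrade 691.84; Ferraro 484.29; Tam 622.65.
Held at cap: Vance ($600), Andrade ($300); residual $2,490 reallocated over remaining profit-interest units 27.
Shares after redistribution: Ibarra 1,014.44 → $1,015; Ferraro 645.56 → $645; Tam 830.00 → $830.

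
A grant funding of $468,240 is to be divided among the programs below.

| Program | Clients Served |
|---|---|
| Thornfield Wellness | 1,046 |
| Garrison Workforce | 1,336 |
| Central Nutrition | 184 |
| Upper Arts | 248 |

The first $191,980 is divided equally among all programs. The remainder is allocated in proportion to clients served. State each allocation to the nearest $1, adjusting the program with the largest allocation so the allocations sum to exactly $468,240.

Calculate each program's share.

Thornfield Wellness: $150,684 · Garrison Workforce: $179,155 · Central Nutrition: $66,059 · Upper Arts: $72,342

First tranche $191,980 split equally: $47,995 each.
Remainder $276,260 by clients served (total 2,814): Thornfield Wellness 102,689.40 → $102,689; Garrison Workforce 131,159.69 → $131,160; Central Nutrition 18,063.91 → $18,064; Upper Arts 24,347.01 → $24,347.
Totals: Thornfield Wellness $47,995 + $102,689 = $150,684; Garrison Workforce $47,995 + $131,160 = $179,155; Central Nutrition $47,995 + $18,064 = $66,059; Upper Arts $47,995 + $24,347 = $72,342.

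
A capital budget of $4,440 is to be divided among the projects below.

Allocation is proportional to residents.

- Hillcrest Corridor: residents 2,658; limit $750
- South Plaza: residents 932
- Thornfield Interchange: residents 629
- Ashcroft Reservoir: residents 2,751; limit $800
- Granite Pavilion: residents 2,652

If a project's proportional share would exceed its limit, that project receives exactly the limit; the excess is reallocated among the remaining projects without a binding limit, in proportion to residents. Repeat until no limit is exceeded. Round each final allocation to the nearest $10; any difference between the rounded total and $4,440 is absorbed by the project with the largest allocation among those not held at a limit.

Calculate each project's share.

Hillcrest Corridor: $750 | South Plaza: $640 | Thornfield Interchange: $430 | Ashcroft Reservoir: $800 | Granite Pavilion: $1,820

Residents total: 9,622.
Unconstrained shares: Hillcrest Corridor 1,226.51; South Plaza 430.06; Thornfield Interchange 290.25; Ashcroft Reservoir 1,269.43; Granite Pavilion 1,223.75.
Held at cap: Hillcrest Corridor ($750), Ashcroft Reservoir ($800); residual $2,890 reallocated over remaining residents 4,213.
Remaining shares: South Plaza 639.33 → $640; Thornfield Interchange 431.48 → $430; Granite Pavilion 1,819.20 → $1,820.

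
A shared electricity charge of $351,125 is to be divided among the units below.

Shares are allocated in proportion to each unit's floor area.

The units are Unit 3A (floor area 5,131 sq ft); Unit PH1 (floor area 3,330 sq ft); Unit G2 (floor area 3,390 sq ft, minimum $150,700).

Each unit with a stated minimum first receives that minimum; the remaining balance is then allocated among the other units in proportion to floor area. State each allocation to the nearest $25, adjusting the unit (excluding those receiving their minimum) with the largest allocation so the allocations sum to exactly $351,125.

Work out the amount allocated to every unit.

Unit 3A: $121,550; Unit PH1: $78,875; Unit G2: $150,700

Fund the minimums — Unit G2 $150,700. Balance $200,425.
Balance split over remaining floor area 8,461: Unit 3A 121,543.63 → $121,550; Unit PH1 78,881.37 → $78,875.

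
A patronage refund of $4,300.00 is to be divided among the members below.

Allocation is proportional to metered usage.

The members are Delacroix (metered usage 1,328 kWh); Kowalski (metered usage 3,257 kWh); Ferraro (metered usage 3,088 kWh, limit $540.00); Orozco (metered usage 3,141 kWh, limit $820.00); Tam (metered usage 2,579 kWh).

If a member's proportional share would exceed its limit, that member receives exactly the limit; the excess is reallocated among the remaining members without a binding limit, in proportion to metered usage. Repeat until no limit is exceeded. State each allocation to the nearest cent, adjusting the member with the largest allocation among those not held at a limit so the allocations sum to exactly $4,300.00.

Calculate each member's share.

Delacroix: $544.99 · Kowalski: $1,336.63 · Ferraro: $540.00 · Orozco: $820.00 · Tam: $1,058.38

Combined metered usage = 13,393.
Pro-rata shares before constraints: Delacroix 426.3720; Kowalski 1,045.7030; Ferraro 991.4433; Orozco 1,008.4596; Tam 828.0221.
Capped: Ferraro ($540.00), Orozco ($820.00); residual $2,940.00 reallocated over remaining metered usage 7,164.
Remaining shares: Delacroix 544.9916 → $544.99; Kowalski 1,336.6248 → $1,336.62; Tam 1,058.3836 → $1,058.38.
Rounding difference +$0.01 applied to Kowalski → $1,336.63.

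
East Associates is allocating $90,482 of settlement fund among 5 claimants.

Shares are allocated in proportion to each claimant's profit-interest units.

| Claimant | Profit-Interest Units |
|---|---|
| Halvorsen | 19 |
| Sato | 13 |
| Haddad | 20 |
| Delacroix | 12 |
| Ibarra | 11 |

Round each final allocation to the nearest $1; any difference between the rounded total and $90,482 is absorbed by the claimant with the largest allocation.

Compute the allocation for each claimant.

Total profit-interest units = 75.
Raw shares: Halvorsen 19/75 × $90,482 = 22,922.11; Sato 13/75 × $90,482 = 15,683.55; Haddad 20/75 × $90,482 = 24,128.53; Delacroix 12/75 × $90,482 = 14,477.12; Ibarra 11/75 × $90,482 = 13,270.69.
At nearest $1: Halvorsen $22,922; Sato $15,684; Haddad $24,129; Delacroix $14,477; Ibarra $13,271. Sum = $90,483.
Difference $90,482 − $90,483 = −$1 applied to largest allocation (Haddad): Haddad becomes $24,128.

Halvorsen: $22,922; Sato: $15,684; Haddad: $24,128; Delacroix: $14,477; Ibarra: $13,271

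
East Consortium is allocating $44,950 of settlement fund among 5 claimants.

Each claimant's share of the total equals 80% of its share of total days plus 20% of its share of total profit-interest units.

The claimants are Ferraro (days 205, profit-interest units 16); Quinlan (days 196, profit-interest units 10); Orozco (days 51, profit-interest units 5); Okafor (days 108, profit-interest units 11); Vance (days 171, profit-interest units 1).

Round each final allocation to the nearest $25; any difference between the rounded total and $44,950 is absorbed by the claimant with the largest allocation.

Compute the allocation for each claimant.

Days total 731; profit-interest units total 43.
Blended shares (80% days + 20% profit-interest units): Ferraro 0.2988; Quinlan 0.2610; Orozco 0.0791; Okafor 0.1694; Vance 0.1918.
Pro-rata amounts: Ferraro 13,429.66; Quinlan 11,732.50; Orozco 3,554.19; Okafor 7,612.60; Vance 8,621.05.
Rounded to nearest $25: Ferraro $13,425; Quinlan $11,725; Orozco $3,550; Okafor $7,625; Vance $8,625. Sum = $44,950.
Sum already equals the total — no adjustment.

Ferraro: $13,425 · Quinlan: $11,725 · Orozco: $3,550 · Okafor: $7,625 · Vance: $8,625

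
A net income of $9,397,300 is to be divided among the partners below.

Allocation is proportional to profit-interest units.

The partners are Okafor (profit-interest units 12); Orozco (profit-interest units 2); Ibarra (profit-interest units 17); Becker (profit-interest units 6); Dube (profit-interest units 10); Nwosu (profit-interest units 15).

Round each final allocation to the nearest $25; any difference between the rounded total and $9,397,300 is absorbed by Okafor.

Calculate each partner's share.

Okafor: $1,818,800 | Orozco: $303,150 | Ibarra: $2,576,675 | Becker: $909,425 | Dube: $1,515,700 | Nwosu: $2,273,550

Sum of profit-interest units: 62.
Proportional shares: Okafor 12/62 × $9,397,300 = 1,818,832.26; Orozco 2/62 × $9,397,300 = 303,138.71; Ibarra 17/62 × $9,397,300 = 2,576,679.03; Becker 6/62 × $9,397,300 = 909,416.13; Dube 10/62 × $9,397,300 = 1,515,693.55; Nwosu 15/62 × $9,397,300 = 2,273,540.32.
Rounded to nearest $25: Okafor $1,818,825; Orozco $303,150; Ibarra $2,576,675; Becker $909,425; Dube $1,515,700; Nwosu $2,273,550. Sum = $9,397,325.
Difference $9,397,300 − $9,397,325 = −$25 applied to Okafor: Okafor becomes $1,818,800.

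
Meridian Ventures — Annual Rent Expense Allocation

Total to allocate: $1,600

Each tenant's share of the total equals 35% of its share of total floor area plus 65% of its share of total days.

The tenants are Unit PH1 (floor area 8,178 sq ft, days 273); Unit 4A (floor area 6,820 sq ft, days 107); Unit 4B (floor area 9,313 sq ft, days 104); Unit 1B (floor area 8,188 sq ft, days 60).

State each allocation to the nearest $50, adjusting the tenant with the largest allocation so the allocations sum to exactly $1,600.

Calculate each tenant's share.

Unit PH1: $700; Unit 4A: $300; Unit 4B: $350; Unit 1B: $250

Totals — floor area 32,499, days 544.
Combined weights (35% floor area + 65% days): Unit PH1 0.4143; Unit 4A 0.2013; Unit 4B 0.2246; Unit 1B 0.1599.
Raw shares: Unit PH1 662.83; Unit 4A 322.08; Unit 4B 359.30; Unit 1B 255.80.
After rounding ($50): Unit PH1 $650; Unit 4A $300; Unit 4B $350; Unit 1B $250. Sum = $1,550.
Difference $1,600 − $1,550 = +$50 applied to largest allocation (Unit PH1): Unit PH1 becomes $700.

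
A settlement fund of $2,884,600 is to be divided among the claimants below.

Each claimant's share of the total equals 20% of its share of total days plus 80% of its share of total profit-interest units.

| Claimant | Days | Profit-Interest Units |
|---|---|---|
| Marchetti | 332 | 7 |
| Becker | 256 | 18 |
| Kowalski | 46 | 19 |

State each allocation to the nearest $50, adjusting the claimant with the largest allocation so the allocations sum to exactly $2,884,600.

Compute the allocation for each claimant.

Days total 634; profit-interest units total 44.
Blended shares (20% days + 80% profit-interest units): Marchetti 0.2320; Becker 0.4080; Kowalski 0.3600.
Pro-rata amounts: Marchetti 669,240.44; Becker 1,177,002.83; Kowalski 1,038,356.73.
At nearest $50: Marchetti $669,250; Becker $1,177,000; Kowalski $1,038,350. Sum = $2,884,600.
Rounded total matches; no reconciliation needed.

Marchetti: $669,250 · Becker: $1,177,000 · Kowalski: $1,038,350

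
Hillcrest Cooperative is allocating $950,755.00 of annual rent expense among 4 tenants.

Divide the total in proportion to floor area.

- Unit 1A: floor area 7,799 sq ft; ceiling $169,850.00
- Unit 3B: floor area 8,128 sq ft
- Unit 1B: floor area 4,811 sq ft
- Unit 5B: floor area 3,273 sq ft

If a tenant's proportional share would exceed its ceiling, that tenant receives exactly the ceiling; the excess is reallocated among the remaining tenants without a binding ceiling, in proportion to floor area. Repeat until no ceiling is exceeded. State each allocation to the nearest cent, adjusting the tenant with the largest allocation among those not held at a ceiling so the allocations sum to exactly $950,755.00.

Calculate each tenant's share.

Unit 1A: $169,850.00; Unit 3B: $391,512.20; Unit 1B: $231,737.85; Unit 5B: $157,654.95

Sum of floor area: 24,011.
Unconstrained shares: Unit 1A 308,814.2204; Unit 3B 321,841.5160; Unit 1B 190,499.4505; Unit 5B 129,599.8132.
Held at cap: Unit 1A ($169,850.00); remaining pool $780,905.00 reallocated over remaining floor area 16,212.
Shares after redistribution: Unit 3B 391,512.2033 → $391,512.20; Unit 1B 231,737.8457 → $231,737.85; Unit 5B 157,654.9510 → $157,654.95.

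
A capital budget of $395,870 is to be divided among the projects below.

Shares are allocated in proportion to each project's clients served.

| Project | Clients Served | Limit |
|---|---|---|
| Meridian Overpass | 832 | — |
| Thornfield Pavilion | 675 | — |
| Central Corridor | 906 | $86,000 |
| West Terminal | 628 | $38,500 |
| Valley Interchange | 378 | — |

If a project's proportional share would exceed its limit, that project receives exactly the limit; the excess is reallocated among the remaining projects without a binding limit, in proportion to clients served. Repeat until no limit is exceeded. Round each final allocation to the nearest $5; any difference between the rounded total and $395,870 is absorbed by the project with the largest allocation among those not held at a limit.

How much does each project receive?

Meridian Overpass: $119,775 | Thornfield Pavilion: $97,175 | Central Corridor: $86,000 | West Terminal: $38,500 | Valley Interchange: $54,420

Combined clients served = 3,419.
Proportional shares (ignoring caps): Meridian Overpass 96,333.38; Thornfield Pavilion 78,155.09; Central Corridor 104,901.50; West Terminal 72,713.18; Valley Interchange 43,766.85.
Held at cap: Central Corridor ($86,000), West Terminal ($38,500); balance $271,370 reallocated over remaining clients served 1,885.
Shares after redistribution: Meridian Overpass 119,777.10 → $119,775; Thornfield Pavilion 97,174.93 → $97,175; Valley Interchange 54,417.96 → $54,420.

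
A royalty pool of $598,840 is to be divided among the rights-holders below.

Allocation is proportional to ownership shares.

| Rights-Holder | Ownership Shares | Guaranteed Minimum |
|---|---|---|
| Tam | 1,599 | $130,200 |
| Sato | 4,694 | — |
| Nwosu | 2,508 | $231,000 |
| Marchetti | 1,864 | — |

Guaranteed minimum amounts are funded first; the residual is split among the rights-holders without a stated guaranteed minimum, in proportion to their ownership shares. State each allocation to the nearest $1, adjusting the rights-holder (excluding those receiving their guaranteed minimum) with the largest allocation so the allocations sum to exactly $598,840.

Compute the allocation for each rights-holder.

Tam: $130,200 | Sato: $170,095 | Nwosu: $231,000 | Marchetti: $67,545

Guaranteed amounts: Tam $130,200; Nwosu $231,000. Remaining pool $237,640.
Remaining pool split over remaining ownership shares 6,558: Sato 170,094.87 → $170,095; Marchetti 67,545.13 → $67,545.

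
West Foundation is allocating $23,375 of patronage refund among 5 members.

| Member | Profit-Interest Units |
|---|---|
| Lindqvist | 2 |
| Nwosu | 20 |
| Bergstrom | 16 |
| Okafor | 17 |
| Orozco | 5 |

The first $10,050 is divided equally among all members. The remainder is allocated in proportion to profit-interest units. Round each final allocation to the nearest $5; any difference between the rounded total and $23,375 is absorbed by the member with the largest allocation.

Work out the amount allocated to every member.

First tranche $10,050 split equally: $2,010 each.
Remainder $13,325 by profit-interest units (total 60): Lindqvist 444.17 → $445; Nwosu 4,441.67 → $4,440; Bergstrom 3,553.33 → $3,555; Okafor 3,775.42 → $3,775; Orozco 1,110.42 → $1,110.
Totals: Lindqvist $2,010 + $445 = $2,455; Nwosu $2,010 + $4,440 = $6,450; Bergstrom $2,010 + $3,555 = $5,565; Okafor $2,010 + $3,775 = $5,785; Orozco $2,010 + $1,110 = $3,120.

Lindqvist: $2,455 | Nwosu: $6,450 | Bergstrom: $5,565 | Okafor: $5,785 | Orozco: $3,120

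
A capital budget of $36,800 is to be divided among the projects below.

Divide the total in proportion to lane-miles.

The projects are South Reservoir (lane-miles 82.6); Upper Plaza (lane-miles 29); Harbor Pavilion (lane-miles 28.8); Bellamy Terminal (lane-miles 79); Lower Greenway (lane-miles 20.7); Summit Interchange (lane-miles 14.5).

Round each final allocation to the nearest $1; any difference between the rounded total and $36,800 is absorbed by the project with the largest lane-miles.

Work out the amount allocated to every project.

Total lane-miles = 254.6.
Unrounded shares: South Reservoir 82.6/254.6 × $36,800 = 11,939.04; Upper Plaza 29/254.6 × $36,800 = 4,191.67; Harbor Pavilion 28.8/254.6 × $36,800 = 4,162.77; Bellamy Terminal 79/254.6 × $36,800 = 11,418.70; Lower Greenway 20.7/254.6 × $36,800 = 2,991.99; Summit Interchange 14.5/254.6 × $36,800 = 2,095.84.
After rounding ($1): South Reservoir $11,939; Upper Plaza $4,192; Harbor Pavilion $4,163; Bellamy Terminal $11,419; Lower Greenway $2,992; Summit Interchange $2,096. Sum = $36,801.
Difference $36,800 − $36,801 = −$1 applied to largest lane-miles (South Reservoir): South Reservoir becomes $11,938.

South Reservoir: $11,938; Upper Plaza: $4,192; Harbor Pavilion: $4,163; Bellamy Terminal: $11,419; Lower Greenway: $2,992; Summit Interchange: $2,096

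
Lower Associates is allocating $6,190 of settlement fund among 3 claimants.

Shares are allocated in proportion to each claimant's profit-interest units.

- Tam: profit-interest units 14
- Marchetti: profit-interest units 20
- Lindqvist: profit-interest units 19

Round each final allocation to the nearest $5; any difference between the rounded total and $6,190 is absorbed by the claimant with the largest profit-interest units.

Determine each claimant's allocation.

Combined profit-interest units = 14 + 20 + 19 = 53.
Proportional shares: Tam 1,635.09; Marchetti 2,335.85; Lindqvist 2,219.06.
After rounding ($5): Tam $1,635; Marchetti $2,335; Lindqvist $2,220. Sum = $6,190.
Rounded total matches; no reconciliation needed.

Tam: $1,635; Marchetti: $2,335; Lindqvist: $2,220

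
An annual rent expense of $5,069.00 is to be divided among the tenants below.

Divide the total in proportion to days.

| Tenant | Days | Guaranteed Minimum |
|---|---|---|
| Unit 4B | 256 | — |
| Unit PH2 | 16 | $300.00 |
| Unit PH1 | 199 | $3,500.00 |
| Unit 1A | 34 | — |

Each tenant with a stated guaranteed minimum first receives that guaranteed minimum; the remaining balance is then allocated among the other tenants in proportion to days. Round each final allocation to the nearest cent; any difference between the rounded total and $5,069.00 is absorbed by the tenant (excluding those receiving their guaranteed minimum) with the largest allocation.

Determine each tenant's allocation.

Guaranteed amounts: Unit PH2 $300.00; Unit PH1 $3,500.00. Remaining pool $1,269.00.
Remaining pool split over remaining days 290: Unit 4B 1,120.2207 → $1,120.22; Unit 1A 148.7793 → $148.78.

Unit 4B: $1,120.22; Unit PH2: $300.00; Unit PH1: $3,500.00; Unit 1A: $148.78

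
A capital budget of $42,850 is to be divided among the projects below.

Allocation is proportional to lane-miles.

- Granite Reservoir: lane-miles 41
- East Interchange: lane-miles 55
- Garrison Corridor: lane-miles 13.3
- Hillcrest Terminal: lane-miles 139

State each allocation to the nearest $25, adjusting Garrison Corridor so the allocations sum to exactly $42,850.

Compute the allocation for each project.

Lane-miles total: 248.3.
Unrounded shares: Granite Reservoir 41/248.3 × $42,850 = 7,075.51; East Interchange 55/248.3 × $42,850 = 9,491.54; Garrison Corridor 13.3/248.3 × $42,850 = 2,295.23; Hillcrest Terminal 139/248.3 × $42,850 = 23,987.72.
At nearest $25: Granite Reservoir $7,075; East Interchange $9,500; Garrison Corridor $2,300; Hillcrest Terminal $24,000. Sum = $42,875.
Difference $42,850 − $42,875 = −$25 applied to Garrison Corridor: Garrison Corridor becomes $2,275.

Granite Reservoir: $7,075 | East Interchange: $9,500 | Garrison Corridor: $2,275 | Hillcrest Terminal: $24,000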